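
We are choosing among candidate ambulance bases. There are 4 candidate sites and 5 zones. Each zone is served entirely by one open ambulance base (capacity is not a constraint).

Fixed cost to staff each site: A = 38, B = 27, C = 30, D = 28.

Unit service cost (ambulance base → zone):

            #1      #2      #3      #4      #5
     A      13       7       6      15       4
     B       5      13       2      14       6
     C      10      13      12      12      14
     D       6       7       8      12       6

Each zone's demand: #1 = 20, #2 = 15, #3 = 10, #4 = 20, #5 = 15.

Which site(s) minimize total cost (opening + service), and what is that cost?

For any fixed open set, each zone goes to its cheapest open site; total = fixed + service.
{B, D}: #1→B 5·20=100, #2→D 7·15=105, #3→B 2·10=20, #4→D 12·20=240, #5→B 6·15=90. Service 555; fixed 55; total 610.
{A, B, D}: service 525 + fixed 93 = 618
{A, B, C}: service 525 + fixed 95 = 620
{A, B, C, D}: service 525 + fixed 123 = 648
No other subset beats 610.

Open B and D; minimum total cost 610.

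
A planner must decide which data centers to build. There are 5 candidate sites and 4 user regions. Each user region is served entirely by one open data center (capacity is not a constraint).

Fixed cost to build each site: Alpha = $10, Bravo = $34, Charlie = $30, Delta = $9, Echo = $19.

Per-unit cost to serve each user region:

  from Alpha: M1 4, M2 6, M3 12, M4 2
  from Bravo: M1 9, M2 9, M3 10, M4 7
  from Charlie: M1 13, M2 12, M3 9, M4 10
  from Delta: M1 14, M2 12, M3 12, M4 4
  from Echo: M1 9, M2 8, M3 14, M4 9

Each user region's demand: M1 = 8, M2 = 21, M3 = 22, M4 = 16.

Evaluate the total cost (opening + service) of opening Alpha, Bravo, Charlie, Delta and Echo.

Total cost: 490

Each user region is assigned to its cheapest site among the open ones.
{Alpha, Bravo, Charlie, Delta, Echo}: M1→Alpha 4·8=32, M2→Alpha 6·21=126, M3→Charlie 9·22=198, M4→Alpha 2·16=32. Service 388; fixed 102; total 490.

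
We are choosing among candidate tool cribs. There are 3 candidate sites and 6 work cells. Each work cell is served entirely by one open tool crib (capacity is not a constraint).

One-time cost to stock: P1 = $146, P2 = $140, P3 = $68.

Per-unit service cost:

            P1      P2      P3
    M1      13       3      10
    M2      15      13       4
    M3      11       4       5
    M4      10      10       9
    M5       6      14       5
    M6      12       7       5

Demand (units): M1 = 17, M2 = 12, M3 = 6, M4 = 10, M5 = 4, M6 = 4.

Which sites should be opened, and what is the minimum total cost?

Open P3 only; minimum total cost 446.

For any fixed open set, each work cell goes to its cheapest open site; total = fixed + service.
{P3}: M1→P3 10·17=170, M2→P3 4·12=48, M3→P3 5·6=30, M4→P3 9·10=90, M5→P3 5·4=20, M6→P3 5·4=20. Service 378; fixed 68; total 446.
{P2, P3}: M1→P2 3·17=51, M2→P3 4·12=48, M3→P2 4·6=24, M4→P3 9·10=90, M5→P3 5·4=20, M6→P3 5·4=20. Service 253; fixed 208; total 461.
{P2}: M1→P2 3·17=51, M2→P2 13·12=156, M3→P2 4·6=24, M4→P2 10·10=100, M5→P2 14·4=56, M6→P2 7·4=28. Service 415; fixed 140; total 555.
{P1, P2, P3}: service 253 + fixed 354 = 607
(All 7 nonempty subsets were checked; P3 only is lowest.)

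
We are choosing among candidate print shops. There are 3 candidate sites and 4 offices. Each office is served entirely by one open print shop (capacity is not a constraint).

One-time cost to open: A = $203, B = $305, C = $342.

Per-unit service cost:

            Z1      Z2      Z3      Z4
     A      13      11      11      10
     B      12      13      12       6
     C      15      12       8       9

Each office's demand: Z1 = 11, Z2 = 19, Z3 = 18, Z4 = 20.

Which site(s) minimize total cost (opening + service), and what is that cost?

For any fixed open set, each office goes to its cheapest open site; total = fixed + service.
{A}: Z1→A 13·11=143, Z2→A 11·19=209, Z3→A 11·18=198, Z4→A 10·20=200. Service 750; fixed 203; total 953.
{B}: service 715 + fixed 305 = 1020
{C}: service 717 + fixed 342 = 1059
{A, B, C}: service 605 + fixed 850 = 1455
No other subset beats 953.

Open A only; minimum total cost 953.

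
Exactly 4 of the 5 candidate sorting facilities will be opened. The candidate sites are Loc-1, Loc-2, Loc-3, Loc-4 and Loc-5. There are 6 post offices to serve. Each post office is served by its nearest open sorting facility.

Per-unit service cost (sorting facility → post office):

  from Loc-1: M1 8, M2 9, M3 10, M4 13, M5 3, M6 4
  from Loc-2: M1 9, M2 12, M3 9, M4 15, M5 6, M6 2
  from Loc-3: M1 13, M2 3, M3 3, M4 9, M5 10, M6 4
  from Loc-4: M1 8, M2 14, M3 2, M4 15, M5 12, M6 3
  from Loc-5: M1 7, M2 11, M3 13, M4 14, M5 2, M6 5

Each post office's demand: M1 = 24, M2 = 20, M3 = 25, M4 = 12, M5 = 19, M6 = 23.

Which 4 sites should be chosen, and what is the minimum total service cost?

With exactly 4 open, each post office uses its cheapest among the chosen.
{Loc-2, Loc-3, Loc-4, Loc-5}: M1→Loc-5 7·24=168, M2→Loc-3 3·20=60, M3→Loc-4 2·25=50, M4→Loc-3 9·12=108, M5→Loc-5 2·19=38, M6→Loc-2 2·23=46. Service cost 470.
{Loc-1, Loc-3, Loc-4, Loc-5}: service cost 493
{Loc-1, Loc-2, Loc-3, Loc-5}: service cost 495
Among all 5 size-4 choices, {Loc-2, Loc-3, Loc-4, Loc-5} is lowest.

Choose Loc-2, Loc-3, Loc-4 and Loc-5; total service cost 470.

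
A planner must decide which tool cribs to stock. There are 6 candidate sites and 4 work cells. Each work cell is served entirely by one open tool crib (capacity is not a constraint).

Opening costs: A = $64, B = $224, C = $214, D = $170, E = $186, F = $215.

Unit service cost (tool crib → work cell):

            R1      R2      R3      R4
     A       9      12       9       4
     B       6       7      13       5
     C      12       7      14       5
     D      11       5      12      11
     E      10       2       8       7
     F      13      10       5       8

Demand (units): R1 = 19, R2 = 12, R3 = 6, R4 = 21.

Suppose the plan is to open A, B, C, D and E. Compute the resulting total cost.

Total cost: 1128

Each work cell is assigned to its cheapest site among the open ones.
{A, B, C, D, E}: R1→B 6·19=114, R2→E 2·12=24, R3→E 8·6=48, R4→A 4·21=84. Service 270; fixed 858; total 1128.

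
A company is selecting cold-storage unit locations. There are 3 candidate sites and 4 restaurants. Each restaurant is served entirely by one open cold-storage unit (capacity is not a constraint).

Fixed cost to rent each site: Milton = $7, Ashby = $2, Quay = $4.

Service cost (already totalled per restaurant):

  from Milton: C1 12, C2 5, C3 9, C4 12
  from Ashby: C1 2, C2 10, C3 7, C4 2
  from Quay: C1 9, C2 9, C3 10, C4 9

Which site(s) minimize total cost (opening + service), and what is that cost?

Open Ashby only; minimum total cost 23.

For any fixed open set, each restaurant goes to its cheapest open site; total = fixed + service.
{Ashby}: C1→Ashby 2, C2→Ashby 10, C3→Ashby 7, C4→Ashby 2. Service 21; fixed 2; total 23.
{Milton, Ashby}: C1→Ashby 2, C2→Milton 5, C3→Ashby 7, C4→Ashby 2. Service 16; fixed 9; total 25.
{Ashby, Quay}: C1→Ashby 2, C2→Quay 9, C3→Ashby 7, C4→Ashby 2. Service 20; fixed 6; total 26.
{Milton, Ashby, Quay}: service 16 + fixed 13 = 29
No other subset beats 23.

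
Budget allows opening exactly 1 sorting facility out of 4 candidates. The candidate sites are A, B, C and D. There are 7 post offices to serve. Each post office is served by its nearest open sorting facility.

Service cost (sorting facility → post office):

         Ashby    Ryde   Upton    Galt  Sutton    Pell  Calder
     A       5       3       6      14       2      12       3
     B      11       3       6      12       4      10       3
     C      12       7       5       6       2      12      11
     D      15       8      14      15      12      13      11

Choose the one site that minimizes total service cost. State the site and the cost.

Choose A only; total service cost 45.

With exactly 1 open, each post office uses its cheapest among the chosen.
{A}: Ashby→A 5, Ryde→A 3, Upton→A 6, Galt→A 14, Sutton→A 2, Pell→A 12, Calder→A 3. Service cost 45.
{B}: service cost 49
{C}: service cost 55
Among all 4 size-1 choices, {A} is lowest.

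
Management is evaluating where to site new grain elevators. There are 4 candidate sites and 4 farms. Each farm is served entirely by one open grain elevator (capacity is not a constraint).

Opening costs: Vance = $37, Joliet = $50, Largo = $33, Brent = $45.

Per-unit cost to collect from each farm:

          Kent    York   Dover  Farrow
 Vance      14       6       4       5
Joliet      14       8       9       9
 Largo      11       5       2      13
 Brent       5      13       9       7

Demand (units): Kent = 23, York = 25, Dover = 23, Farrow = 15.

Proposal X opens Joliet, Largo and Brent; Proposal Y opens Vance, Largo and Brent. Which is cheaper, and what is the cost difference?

Proposal X: {Joliet, Largo, Brent}: Kent→Brent 5·23=115, York→Largo 5·25=125, Dover→Largo 2·23=46, Farrow→Brent 7·15=105. Service 391; fixed 128; total 519.
Proposal Y: {Vance, Largo, Brent}: Kent→Brent 5·23=115, York→Largo 5·25=125, Dover→Largo 2·23=46, Farrow→Vance 5·15=75. Service 361; fixed 115; total 476.
Difference: |519 − 476| = 43.

Proposal Y is cheaper by 43.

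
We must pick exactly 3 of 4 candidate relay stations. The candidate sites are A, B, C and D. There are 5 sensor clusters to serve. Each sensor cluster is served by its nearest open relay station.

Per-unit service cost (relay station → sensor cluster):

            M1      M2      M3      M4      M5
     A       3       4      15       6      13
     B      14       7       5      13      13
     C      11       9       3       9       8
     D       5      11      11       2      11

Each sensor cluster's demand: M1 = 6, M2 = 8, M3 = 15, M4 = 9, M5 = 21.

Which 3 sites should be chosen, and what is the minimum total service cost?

Choose A, C and D; total service cost 281.

With exactly 3 open, each sensor cluster uses its cheapest among the chosen.
{A, C, D}: M1→A 3·6=18, M2→A 4·8=32, M3→C 3·15=45, M4→D 2·9=18, M5→C 8·21=168. Service cost 281.
{A, B, C}: service cost 317
{B, C, D}: service cost 317
Among all 4 size-3 choices, {A, C, D} is lowest.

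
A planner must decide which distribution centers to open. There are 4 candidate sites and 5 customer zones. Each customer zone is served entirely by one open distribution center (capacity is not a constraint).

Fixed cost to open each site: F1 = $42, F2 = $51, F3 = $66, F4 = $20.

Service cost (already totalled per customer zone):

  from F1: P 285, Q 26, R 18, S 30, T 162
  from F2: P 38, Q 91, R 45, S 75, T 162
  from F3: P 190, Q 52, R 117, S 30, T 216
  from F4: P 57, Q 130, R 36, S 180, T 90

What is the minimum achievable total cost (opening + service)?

Minimum total cost: 283

For any fixed open set, each customer zone goes to its cheapest open site; total = fixed + service.
{F1, F4}: P→F4 57, Q→F1 26, R→F1 18, S→F1 30, T→F4 90. Service 221; fixed 62; total 283.
{F1, F2, F4}: P→F2 38, Q→F1 26, R→F1 18, S→F1 30, T→F4 90. Service 202; fixed 113; total 315.
{F1, F3, F4}: service 221 + fixed 128 = 349
{F1, F2, F3, F4}: service 202 + fixed 179 = 381
No other subset beats 283.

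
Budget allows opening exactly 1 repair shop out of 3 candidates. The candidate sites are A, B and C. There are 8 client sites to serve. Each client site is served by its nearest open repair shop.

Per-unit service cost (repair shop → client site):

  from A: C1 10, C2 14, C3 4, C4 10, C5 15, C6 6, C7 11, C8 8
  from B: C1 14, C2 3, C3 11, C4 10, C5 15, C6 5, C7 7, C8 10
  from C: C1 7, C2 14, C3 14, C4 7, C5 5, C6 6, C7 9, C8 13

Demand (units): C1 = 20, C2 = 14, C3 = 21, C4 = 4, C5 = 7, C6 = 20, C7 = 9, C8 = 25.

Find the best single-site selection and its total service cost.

With exactly 1 open, each client site uses its cheapest among the chosen.
{A}: C1→A 10·20=200, C2→A 14·14=196, C3→A 4·21=84, C4→A 10·4=40, C5→A 15·7=105, C6→A 6·20=120, C7→A 11·9=99, C8→A 8·25=200. Service cost 1044.
{B}: service cost 1111
{C}: service cost 1219
Among all 3 size-1 choices, {A} is lowest.

Choose A only; total service cost 1044.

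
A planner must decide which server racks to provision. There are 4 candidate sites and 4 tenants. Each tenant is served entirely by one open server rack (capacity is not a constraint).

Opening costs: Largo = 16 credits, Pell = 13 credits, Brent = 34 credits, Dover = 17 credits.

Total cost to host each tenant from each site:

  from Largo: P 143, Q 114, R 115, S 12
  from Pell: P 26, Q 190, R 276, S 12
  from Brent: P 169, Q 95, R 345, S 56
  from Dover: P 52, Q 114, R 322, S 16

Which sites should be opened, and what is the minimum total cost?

Open Largo and Pell; minimum total cost 296.

For any fixed open set, each tenant goes to its cheapest open site; total = fixed + service.
{Largo, Pell}: P→Pell 26, Q→Largo 114, R→Largo 115, S→Largo 12. Service 267; fixed 29; total 296.
{Largo, Pell, Brent}: P→Pell 26, Q→Brent 95, R→Largo 115, S→Largo 12. Service 248; fixed 63; total 311.
{Largo, Pell, Dover}: service 267 + fixed 46 = 313
{Largo, Pell, Brent, Dover}: service 248 + fixed 80 = 328
No other subset beats 296.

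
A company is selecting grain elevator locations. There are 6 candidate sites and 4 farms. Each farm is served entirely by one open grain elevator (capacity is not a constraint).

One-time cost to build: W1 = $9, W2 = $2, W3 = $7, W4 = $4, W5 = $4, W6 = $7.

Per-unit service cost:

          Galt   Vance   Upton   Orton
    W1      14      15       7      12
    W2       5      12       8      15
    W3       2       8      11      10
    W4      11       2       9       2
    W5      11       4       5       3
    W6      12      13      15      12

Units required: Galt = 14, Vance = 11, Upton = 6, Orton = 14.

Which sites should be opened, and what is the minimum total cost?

For any fixed open set, each farm goes to its cheapest open site; total = fixed + service.
{W3, W4, W5}: Galt→W3 2·14=28, Vance→W4 2·11=22, Upton→W5 5·6=30, Orton→W4 2·14=28. Service 108; fixed 15; total 123.
{W2, W3, W4, W5}: service 108 + fixed 17 = 125
{W3, W4, W5, W6}: service 108 + fixed 22 = 130
{W1, W2, W3, W4, W5, W6}: Galt→W3 2·14=28, Vance→W4 2·11=22, Upton→W5 5·6=30, Orton→W4 2·14=28. Service 108; fixed 33; total 141.
No other subset beats 123.

Open W3, W4 and W5; minimum total cost 123.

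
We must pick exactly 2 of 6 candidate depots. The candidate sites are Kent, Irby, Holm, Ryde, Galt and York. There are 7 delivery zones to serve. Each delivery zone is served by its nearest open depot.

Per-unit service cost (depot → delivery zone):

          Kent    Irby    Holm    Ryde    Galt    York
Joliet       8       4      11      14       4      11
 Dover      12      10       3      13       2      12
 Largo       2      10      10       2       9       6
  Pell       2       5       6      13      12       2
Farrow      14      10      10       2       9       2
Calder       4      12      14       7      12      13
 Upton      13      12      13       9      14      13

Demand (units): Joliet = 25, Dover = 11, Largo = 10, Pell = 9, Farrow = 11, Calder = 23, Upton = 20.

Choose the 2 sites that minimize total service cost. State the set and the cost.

With exactly 2 open, each delivery zone uses its cheapest among the chosen.
{Kent, Galt}: Joliet→Galt 4·25=100, Dover→Galt 2·11=22, Largo→Kent 2·10=20, Pell→Kent 2·9=18, Farrow→Galt 9·11=99, Calder→Kent 4·23=92, Upton→Kent 13·20=260. Service cost 611.
{Ryde, Galt}: service cost 613
{Irby, Ryde}: service cost 638
Among all 15 size-2 choices, {Kent, Galt} is lowest.

Choose Kent and Galt; total service cost 611.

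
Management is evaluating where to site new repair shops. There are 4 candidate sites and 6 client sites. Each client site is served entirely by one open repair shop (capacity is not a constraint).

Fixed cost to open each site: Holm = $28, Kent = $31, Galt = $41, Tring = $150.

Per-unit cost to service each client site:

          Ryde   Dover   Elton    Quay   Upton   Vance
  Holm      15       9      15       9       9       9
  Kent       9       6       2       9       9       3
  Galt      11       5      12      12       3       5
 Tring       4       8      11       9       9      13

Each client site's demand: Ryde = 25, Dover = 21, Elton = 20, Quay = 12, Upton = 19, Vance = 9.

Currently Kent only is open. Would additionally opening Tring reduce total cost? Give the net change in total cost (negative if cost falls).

No — net change +25 (cost rises by 25).

Current service cost with {Kent}: 697.
Adding Tring: each client site re-picks its cheapest; new service cost 572, saving 125.
Extra fixed cost: 150. Net change = 150 − 125 = 25.
(Totals: 728 → 753.)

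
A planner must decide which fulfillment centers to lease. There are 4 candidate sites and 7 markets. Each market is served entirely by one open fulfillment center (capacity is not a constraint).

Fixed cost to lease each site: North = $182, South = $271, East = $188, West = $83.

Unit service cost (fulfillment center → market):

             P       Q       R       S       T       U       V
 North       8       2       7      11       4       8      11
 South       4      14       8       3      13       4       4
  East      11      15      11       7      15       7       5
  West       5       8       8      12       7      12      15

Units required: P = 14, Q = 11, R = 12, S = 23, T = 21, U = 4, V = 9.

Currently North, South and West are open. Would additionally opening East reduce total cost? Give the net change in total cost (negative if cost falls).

Current service cost with {North, South, West}: 367.
Adding East: each market re-picks its cheapest; new service cost 367, saving 0.
Extra fixed cost: 188. Net change = 188 − 0 = 188.
(Totals: 903 → 1091.)

No — net change +188 (cost rises by 188).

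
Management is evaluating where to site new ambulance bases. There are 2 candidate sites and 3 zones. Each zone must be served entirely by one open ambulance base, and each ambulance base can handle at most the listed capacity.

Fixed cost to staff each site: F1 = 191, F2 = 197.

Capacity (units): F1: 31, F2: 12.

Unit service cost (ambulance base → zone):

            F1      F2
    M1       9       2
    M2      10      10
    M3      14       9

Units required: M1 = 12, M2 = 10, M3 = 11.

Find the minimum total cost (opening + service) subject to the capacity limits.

Minimum total cost: 666

Open {F1, F2}: M1→F2 2·12=24, M2→F1 10·10=100, M3→F1 14·11=154.
Loads: F1 carries 21/31, F2 carries 12/12. Service 278; fixed 388; total 666.
Next best feasible plan costs 695.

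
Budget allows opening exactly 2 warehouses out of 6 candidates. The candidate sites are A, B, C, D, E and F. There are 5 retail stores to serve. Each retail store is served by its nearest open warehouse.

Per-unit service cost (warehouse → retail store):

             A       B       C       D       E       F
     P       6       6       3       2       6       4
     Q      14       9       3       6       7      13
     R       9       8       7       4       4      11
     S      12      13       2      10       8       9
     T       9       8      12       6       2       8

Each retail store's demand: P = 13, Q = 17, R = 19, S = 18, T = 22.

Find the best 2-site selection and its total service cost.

Choose C and E; total service cost 246.

With exactly 2 open, each retail store uses its cheapest among the chosen.
{C, E}: P→C 3·13=39, Q→C 3·17=51, R→E 4·19=76, S→C 2·18=36, T→E 2·22=44. Service cost 246.
{C, D}: service cost 321
{D, E}: service cost 392
Among all 15 size-2 choices, {C, E} is lowest.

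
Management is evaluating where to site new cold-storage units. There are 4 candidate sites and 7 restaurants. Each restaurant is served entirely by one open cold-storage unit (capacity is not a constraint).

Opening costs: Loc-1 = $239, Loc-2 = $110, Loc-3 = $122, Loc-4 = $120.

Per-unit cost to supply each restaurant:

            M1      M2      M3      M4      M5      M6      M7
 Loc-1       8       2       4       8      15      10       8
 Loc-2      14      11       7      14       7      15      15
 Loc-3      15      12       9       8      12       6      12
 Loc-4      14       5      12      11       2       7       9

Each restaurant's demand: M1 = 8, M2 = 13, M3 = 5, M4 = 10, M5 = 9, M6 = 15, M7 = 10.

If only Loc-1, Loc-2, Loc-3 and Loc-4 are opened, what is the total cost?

Each restaurant is assigned to its cheapest site among the open ones.
{Loc-1, Loc-2, Loc-3, Loc-4}: M1→Loc-1 8·8=64, M2→Loc-1 2·13=26, M3→Loc-1 4·5=20, M4→Loc-1 8·10=80, M5→Loc-4 2·9=18, M6→Loc-3 6·15=90, M7→Loc-1 8·10=80. Service 378; fixed 591; total 969.

Total cost: 969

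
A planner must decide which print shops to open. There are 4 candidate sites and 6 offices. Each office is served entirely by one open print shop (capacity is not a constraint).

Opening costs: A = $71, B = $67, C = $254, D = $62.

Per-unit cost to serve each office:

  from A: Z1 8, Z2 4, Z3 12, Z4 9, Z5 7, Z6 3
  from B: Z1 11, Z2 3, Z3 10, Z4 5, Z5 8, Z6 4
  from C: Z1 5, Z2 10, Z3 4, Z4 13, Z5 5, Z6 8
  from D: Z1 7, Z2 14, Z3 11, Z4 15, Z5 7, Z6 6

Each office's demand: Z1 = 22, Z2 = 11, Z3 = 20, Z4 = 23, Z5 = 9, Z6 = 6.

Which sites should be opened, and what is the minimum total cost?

For any fixed open set, each office goes to its cheapest open site; total = fixed + service.
{B, D}: Z1→D 7·22=154, Z2→B 3·11=33, Z3→B 10·20=200, Z4→B 5·23=115, Z5→D 7·9=63, Z6→B 4·6=24. Service 589; fixed 129; total 718.
{B, C}: service 407 + fixed 321 = 728
{A, B}: service 605 + fixed 138 = 743
{A, B, C, D}: service 401 + fixed 454 = 855
No other subset beats 718.

Open B and D; minimum total cost 718.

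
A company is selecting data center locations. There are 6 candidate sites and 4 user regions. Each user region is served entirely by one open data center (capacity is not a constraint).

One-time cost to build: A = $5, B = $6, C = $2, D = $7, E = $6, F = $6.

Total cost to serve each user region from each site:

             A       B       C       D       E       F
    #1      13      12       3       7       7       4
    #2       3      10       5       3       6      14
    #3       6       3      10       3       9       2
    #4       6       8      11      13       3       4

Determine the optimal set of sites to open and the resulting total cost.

For any fixed open set, each user region goes to its cheapest open site; total = fixed + service.
{C, F}: #1→C 3, #2→C 5, #3→F 2, #4→F 4. Service 14; fixed 8; total 22.
{A, F}: #1→F 4, #2→A 3, #3→F 2, #4→F 4. Service 13; fixed 11; total 24.
{A, C}: #1→C 3, #2→A 3, #3→A 6, #4→A 6. Service 18; fixed 7; total 25.
{A, B, C, D, E, F}: #1→C 3, #2→A 3, #3→F 2, #4→E 3. Service 11; fixed 32; total 43.
No other subset beats 22.

Open C and F; minimum total cost 22.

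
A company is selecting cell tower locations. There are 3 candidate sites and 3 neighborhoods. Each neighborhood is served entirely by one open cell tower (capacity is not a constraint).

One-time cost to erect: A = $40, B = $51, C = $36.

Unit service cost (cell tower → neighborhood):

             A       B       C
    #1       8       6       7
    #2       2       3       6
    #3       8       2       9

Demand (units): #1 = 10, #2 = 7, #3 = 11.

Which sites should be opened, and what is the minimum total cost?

For any fixed open set, each neighborhood goes to its cheapest open site; total = fixed + service.
{B}: #1→B 6·10=60, #2→B 3·7=21, #3→B 2·11=22. Service 103; fixed 51; total 154.
{A, B}: service 96 + fixed 91 = 187
{B, C}: service 103 + fixed 87 = 190
{A, B, C}: service 96 + fixed 127 = 223
No other subset beats 154.

Open B only; minimum total cost 154.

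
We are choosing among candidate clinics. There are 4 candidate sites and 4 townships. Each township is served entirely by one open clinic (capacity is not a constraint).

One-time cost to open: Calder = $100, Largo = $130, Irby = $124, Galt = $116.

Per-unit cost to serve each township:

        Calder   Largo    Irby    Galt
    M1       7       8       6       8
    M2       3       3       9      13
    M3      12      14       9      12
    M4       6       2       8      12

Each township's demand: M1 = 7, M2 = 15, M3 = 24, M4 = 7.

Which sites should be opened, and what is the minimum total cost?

Open Calder only; minimum total cost 524.

For any fixed open set, each township goes to its cheapest open site; total = fixed + service.
{Calder}: M1→Calder 7·7=49, M2→Calder 3·15=45, M3→Calder 12·24=288, M4→Calder 6·7=42. Service 424; fixed 100; total 524.
{Calder, Irby}: service 345 + fixed 224 = 569
{Largo, Irby}: service 317 + fixed 254 = 571
{Calder, Largo, Irby, Galt}: M1→Irby 6·7=42, M2→Calder 3·15=45, M3→Irby 9·24=216, M4→Largo 2·7=14. Service 317; fixed 470; total 787.
No other subset beats 524.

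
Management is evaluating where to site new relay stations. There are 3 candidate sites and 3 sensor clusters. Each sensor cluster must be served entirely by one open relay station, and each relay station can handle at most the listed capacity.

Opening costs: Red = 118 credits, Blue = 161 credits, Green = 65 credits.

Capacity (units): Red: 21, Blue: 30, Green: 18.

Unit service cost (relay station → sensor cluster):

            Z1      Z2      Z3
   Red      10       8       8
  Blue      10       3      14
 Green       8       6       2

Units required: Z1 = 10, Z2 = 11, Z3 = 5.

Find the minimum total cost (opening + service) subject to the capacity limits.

Open {Blue, Green}: Z1→Green 8·10=80, Z2→Blue 3·11=33, Z3→Green 2·5=10.
Loads: Blue carries 11/30, Green carries 15/18. Service 123; fixed 226; total 349.
Next best feasible plan costs 359.

Minimum total cost: 349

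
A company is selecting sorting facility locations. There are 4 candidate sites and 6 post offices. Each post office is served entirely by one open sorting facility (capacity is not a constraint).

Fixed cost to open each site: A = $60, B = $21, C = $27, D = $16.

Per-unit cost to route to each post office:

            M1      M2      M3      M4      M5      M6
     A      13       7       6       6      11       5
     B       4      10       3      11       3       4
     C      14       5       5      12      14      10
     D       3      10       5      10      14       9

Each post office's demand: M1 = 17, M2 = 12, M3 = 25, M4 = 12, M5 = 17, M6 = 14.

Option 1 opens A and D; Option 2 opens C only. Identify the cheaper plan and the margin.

Option 1: {A, D}: M1→D 3·17=51, M2→A 7·12=84, M3→D 5·25=125, M4→A 6·12=72, M5→A 11·17=187, M6→A 5·14=70. Service 589; fixed 76; total 665.
Option 2: {C}: M1→C 14·17=238, M2→C 5·12=60, M3→C 5·25=125, M4→C 12·12=144, M5→C 14·17=238, M6→C 10·14=140. Service 945; fixed 27; total 972.
Difference: |665 − 972| = 307.

Option 1 is cheaper by 307.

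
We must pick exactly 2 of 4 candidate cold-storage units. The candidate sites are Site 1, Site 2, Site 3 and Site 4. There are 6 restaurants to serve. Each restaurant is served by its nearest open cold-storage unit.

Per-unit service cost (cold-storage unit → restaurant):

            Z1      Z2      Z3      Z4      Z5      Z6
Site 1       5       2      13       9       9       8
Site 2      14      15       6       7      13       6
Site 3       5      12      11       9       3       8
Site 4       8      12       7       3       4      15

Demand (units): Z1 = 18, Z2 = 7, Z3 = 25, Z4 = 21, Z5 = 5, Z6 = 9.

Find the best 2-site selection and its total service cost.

With exactly 2 open, each restaurant uses its cheapest among the chosen.
{Site 1, Site 4}: Z1→Site 1 5·18=90, Z2→Site 1 2·7=14, Z3→Site 4 7·25=175, Z4→Site 4 3·21=63, Z5→Site 4 4·5=20, Z6→Site 1 8·9=72. Service cost 434.
{Site 3, Site 4}: service cost 499
{Site 1, Site 2}: service cost 500
Among all 6 size-2 choices, {Site 1, Site 4} is lowest.

Choose Site 1 and Site 4; total service cost 434.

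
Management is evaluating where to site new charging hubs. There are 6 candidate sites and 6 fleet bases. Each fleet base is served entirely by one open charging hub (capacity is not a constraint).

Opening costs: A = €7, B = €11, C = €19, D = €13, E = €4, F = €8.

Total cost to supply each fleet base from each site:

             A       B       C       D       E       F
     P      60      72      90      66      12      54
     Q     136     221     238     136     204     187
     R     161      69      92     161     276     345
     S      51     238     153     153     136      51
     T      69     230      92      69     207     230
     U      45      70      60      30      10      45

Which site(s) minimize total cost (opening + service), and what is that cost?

Open A, B and E; minimum total cost 369.

For any fixed open set, each fleet base goes to its cheapest open site; total = fixed + service.
{A, B, E}: P→E 12, Q→A 136, R→B 69, S→A 51, T→A 69, U→E 10. Service 347; fixed 22; total 369.
{A, B, E, F}: P→E 12, Q→A 136, R→B 69, S→A 51, T→A 69, U→E 10. Service 347; fixed 30; total 377.
{A, B, D, E}: service 347 + fixed 35 = 382
{A, B, C, D, E, F}: service 347 + fixed 62 = 409
No other subset beats 369.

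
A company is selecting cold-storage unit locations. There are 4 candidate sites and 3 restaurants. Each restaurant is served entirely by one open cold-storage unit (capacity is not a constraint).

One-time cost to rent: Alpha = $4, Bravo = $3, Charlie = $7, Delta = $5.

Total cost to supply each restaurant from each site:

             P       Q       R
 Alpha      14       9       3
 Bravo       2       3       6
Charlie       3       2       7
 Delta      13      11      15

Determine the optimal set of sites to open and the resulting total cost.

Open Bravo only; minimum total cost 14.

For any fixed open set, each restaurant goes to its cheapest open site; total = fixed + service.
{Bravo}: P→Bravo 2, Q→Bravo 3, R→Bravo 6. Service 11; fixed 3; total 14.
{Alpha, Bravo}: P→Bravo 2, Q→Bravo 3, R→Alpha 3. Service 8; fixed 7; total 15.
{Alpha, Charlie}: P→Charlie 3, Q→Charlie 2, R→Alpha 3. Service 8; fixed 11; total 19.
{Alpha, Bravo, Charlie, Delta}: service 7 + fixed 19 = 26
No other subset beats 14.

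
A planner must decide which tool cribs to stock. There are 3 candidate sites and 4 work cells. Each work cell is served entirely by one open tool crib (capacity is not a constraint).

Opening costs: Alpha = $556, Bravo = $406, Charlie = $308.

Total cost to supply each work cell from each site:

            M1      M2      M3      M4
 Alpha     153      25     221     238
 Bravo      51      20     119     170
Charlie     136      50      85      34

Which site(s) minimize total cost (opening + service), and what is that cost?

For any fixed open set, each work cell goes to its cheapest open site; total = fixed + service.
{Charlie}: M1→Charlie 136, M2→Charlie 50, M3→Charlie 85, M4→Charlie 34. Service 305; fixed 308; total 613.
{Bravo}: M1→Bravo 51, M2→Bravo 20, M3→Bravo 119, M4→Bravo 170. Service 360; fixed 406; total 766.
{Bravo, Charlie}: service 190 + fixed 714 = 904
{Alpha, Bravo, Charlie}: M1→Bravo 51, M2→Bravo 20, M3→Charlie 85, M4→Charlie 34. Service 190; fixed 1270; total 1460.
No other subset beats 613.

Open Charlie only; minimum total cost 613.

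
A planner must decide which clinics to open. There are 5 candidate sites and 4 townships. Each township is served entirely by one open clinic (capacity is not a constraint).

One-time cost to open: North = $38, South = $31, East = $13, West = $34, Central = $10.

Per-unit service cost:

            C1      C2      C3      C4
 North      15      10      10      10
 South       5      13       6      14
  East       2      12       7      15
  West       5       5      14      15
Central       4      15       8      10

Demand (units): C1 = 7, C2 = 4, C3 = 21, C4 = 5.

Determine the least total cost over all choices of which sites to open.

Minimum total cost: 282

For any fixed open set, each township goes to its cheapest open site; total = fixed + service.
{East, Central}: C1→East 2·7=14, C2→East 12·4=48, C3→East 7·21=147, C4→Central 10·5=50. Service 259; fixed 23; total 282.
{East, West, Central}: C1→East 2·7=14, C2→West 5·4=20, C3→East 7·21=147, C4→Central 10·5=50. Service 231; fixed 57; total 288.
{South, East, Central}: C1→East 2·7=14, C2→East 12·4=48, C3→South 6·21=126, C4→Central 10·5=50. Service 238; fixed 54; total 292.
{North, South, East, West, Central}: service 210 + fixed 126 = 336
No other subset beats 282.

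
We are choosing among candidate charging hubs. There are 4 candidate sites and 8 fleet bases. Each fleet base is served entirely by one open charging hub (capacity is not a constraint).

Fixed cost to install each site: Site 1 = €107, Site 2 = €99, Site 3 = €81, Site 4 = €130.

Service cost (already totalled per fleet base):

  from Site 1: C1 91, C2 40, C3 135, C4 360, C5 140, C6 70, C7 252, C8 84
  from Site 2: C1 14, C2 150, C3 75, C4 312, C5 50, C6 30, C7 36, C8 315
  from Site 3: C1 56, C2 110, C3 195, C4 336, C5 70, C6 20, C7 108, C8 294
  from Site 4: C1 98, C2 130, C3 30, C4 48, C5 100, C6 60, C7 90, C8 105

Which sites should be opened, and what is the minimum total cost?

For any fixed open set, each fleet base goes to its cheapest open site; total = fixed + service.
{Site 1, Site 2, Site 4}: C1→Site 2 14, C2→Site 1 40, C3→Site 4 30, C4→Site 4 48, C5→Site 2 50, C6→Site 2 30, C7→Site 2 36, C8→Site 1 84. Service 332; fixed 336; total 668.
{Site 2, Site 4}: service 443 + fixed 229 = 672
{Site 2, Site 3, Site 4}: service 413 + fixed 310 = 723
{Site 1, Site 2, Site 3, Site 4}: service 322 + fixed 417 = 739
No other subset beats 668.

Open Site 1, Site 2 and Site 4; minimum total cost 668.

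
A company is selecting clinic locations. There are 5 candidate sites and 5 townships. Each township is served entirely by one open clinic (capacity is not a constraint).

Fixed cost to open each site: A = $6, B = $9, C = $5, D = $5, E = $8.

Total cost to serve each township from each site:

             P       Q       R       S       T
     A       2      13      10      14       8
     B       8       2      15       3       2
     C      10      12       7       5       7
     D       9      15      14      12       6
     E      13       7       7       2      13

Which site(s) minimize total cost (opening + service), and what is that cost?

For any fixed open set, each township goes to its cheapest open site; total = fixed + service.
{A, B}: P→A 2, Q→B 2, R→A 10, S→B 3, T→B 2. Service 19; fixed 15; total 34.
{A, B, C}: service 16 + fixed 20 = 36
{B, C}: P→B 8, Q→B 2, R→C 7, S→B 3, T→B 2. Service 22; fixed 14; total 36.
{A, B, C, D, E}: service 15 + fixed 33 = 48
No other subset beats 34.

Open A and B; minimum total cost 34.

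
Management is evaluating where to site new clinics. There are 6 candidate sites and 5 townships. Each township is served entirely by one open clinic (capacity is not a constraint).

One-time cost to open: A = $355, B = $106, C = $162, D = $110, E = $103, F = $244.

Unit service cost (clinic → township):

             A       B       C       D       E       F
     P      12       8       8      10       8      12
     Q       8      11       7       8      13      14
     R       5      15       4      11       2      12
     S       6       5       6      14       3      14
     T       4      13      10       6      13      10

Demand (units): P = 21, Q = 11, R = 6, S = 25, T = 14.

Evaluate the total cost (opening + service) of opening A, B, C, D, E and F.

Total cost: 1468

Each township is assigned to its cheapest site among the open ones.
{A, B, C, D, E, F}: P→B 8·21=168, Q→C 7·11=77, R→E 2·6=12, S→E 3·25=75, T→A 4·14=56. Service 388; fixed 1080; total 1468.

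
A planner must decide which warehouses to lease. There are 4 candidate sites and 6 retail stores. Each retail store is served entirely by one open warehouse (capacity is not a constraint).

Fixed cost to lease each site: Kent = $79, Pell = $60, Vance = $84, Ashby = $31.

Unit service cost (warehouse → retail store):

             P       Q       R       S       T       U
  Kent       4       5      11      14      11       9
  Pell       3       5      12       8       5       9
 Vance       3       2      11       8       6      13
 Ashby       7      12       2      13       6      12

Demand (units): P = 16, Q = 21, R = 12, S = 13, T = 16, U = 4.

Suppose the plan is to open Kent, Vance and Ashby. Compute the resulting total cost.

Total cost: 544

Each retail store is assigned to its cheapest site among the open ones.
{Kent, Vance, Ashby}: P→Vance 3·16=48, Q→Vance 2·21=42, R→Ashby 2·12=24, S→Vance 8·13=104, T→Vance 6·16=96, U→Kent 9·4=36. Service 350; fixed 194; total 544.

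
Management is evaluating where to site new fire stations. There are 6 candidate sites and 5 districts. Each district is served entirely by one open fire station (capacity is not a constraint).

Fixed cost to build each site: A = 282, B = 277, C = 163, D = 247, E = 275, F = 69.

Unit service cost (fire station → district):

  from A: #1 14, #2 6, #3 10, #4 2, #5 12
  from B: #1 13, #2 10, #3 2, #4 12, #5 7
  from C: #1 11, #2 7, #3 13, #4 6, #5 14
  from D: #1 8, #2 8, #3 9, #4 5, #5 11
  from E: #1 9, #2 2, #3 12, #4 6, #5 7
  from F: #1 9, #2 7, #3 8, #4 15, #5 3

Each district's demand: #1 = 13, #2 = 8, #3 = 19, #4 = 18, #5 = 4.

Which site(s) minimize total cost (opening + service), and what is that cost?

For any fixed open set, each district goes to its cheapest open site; total = fixed + service.
{F}: #1→F 9·13=117, #2→F 7·8=56, #3→F 8·19=152, #4→F 15·18=270, #5→F 3·4=12. Service 607; fixed 69; total 676.
{C, F}: #1→F 9·13=117, #2→C 7·8=56, #3→F 8·19=152, #4→C 6·18=108, #5→F 3·4=12. Service 445; fixed 232; total 677.
{A, F}: #1→F 9·13=117, #2→A 6·8=48, #3→F 8·19=152, #4→A 2·18=36, #5→F 3·4=12. Service 365; fixed 351; total 716.
{A, B, C, D, E, F}: service 206 + fixed 1313 = 1519
No other subset beats 676.

Open F only; minimum total cost 676.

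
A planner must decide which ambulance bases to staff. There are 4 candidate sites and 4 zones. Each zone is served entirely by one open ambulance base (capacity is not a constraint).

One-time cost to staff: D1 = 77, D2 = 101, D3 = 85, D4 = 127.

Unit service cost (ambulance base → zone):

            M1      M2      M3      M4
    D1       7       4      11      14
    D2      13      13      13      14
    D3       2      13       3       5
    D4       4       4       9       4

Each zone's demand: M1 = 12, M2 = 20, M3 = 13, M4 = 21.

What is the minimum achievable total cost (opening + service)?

For any fixed open set, each zone goes to its cheapest open site; total = fixed + service.
{D1, D3}: M1→D3 2·12=24, M2→D1 4·20=80, M3→D3 3·13=39, M4→D3 5·21=105. Service 248; fixed 162; total 410.
{D3, D4}: service 227 + fixed 212 = 439
{D4}: service 329 + fixed 127 = 456
{D1, D2, D3, D4}: service 227 + fixed 390 = 617
No other subset beats 410.

Minimum total cost: 410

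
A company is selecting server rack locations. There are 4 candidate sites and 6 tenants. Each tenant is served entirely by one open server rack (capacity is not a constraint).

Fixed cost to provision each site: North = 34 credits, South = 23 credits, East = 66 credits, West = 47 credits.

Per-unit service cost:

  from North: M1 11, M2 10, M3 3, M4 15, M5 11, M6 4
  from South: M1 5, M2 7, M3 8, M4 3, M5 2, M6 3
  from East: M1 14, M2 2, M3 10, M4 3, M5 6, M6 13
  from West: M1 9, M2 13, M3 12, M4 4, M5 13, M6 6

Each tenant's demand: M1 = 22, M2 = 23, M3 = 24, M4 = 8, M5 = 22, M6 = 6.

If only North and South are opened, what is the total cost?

Total cost: 486

Each tenant is assigned to its cheapest site among the open ones.
{North, South}: M1→South 5·22=110, M2→South 7·23=161, M3→North 3·24=72, M4→South 3·8=24, M5→South 2·22=44, M6→South 3·6=18. Service 429; fixed 57; total 486.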